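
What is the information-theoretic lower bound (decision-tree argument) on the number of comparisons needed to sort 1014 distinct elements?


A binary decision tree of height h has at most 2^h leaves and needs at least n! of them, so h >= ceil(log2(n!)).
1014! is far too large to multiply out, so use Stirling's series:
  ln(n!) ~ n ln n - n + (1/2) ln(2 pi n) + 1/(12n)  (error below 1/(360 n^3), negligible here)
  ln(1014) = 6.9216582
  n ln n = 1014 * 6.9216582 = 7018.5614
  (1/2) ln(2 pi * 1014) = (1/2) ln(6371.1499) = 4.3798
  1/(12*1014) = 0.0001
  ln(1014!) ~ 7018.5614 - 1014 + 4.3798 + 0.0001 = 6008.9413
Convert to base 2: log2(1014!) = 6008.9413 / ln 2 = 6008.9413 / 0.69314718 = 8669.0698
ceil(8669.0698) = 8670


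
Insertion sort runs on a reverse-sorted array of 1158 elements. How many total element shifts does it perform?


Sum of shifts = 1 + 2 + 3 + ... + 1157
= 1158 * 1157 / 2
= 1339806 / 2
= 669903


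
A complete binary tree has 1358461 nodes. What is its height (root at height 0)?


In a complete binary tree, level k holds nodes 2^k .. 2^(k+1)-1 (1-indexed).
Height = floor(log2(n)) = floor(log2(1358461)) = 20
Check: 2^20 = 1048576 <= 1358461 < 2097152 = 2^21


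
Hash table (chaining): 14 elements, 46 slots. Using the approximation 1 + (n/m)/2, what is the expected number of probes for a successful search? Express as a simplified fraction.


Computing expected probes:
alpha = 14/46
= 1 + alpha/2
= 1 + 14/(2*46)
= (2*46 + 14) / (2*46)
= 106/92 = 53/46


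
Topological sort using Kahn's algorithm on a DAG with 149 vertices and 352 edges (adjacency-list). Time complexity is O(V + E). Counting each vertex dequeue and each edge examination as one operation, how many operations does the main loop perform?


Kahn's algorithm:
  1. Compute in-degrees: O(V + E)
  2. Process queue: each vertex dequeued once (O(V))
     each edge examined once (O(E))
Total = V + E = 149 + 352 = 501


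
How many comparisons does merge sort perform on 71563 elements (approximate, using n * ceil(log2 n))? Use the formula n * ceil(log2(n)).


Recursion depth: ceil(log2(71563)) = 17
Each recursion level merges n = 71563 elements
Total = 71563 * 17 = 1216571


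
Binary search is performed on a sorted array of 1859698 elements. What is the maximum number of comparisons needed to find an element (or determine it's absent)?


Binary search halves the search space each comparison:
  Step 1: search space = 1859698 -> 929849
  Step 2: search space = 929849 -> 464924
  Step 3: search space = 464924 -> 232462
  Step 4: search space = 232462 -> 116231
  Step 5: search space = 116231 -> 58115
  Step 6: search space = 58115 -> 29057
  Step 7: search space = 29057 -> 14528
  Step 8: search space = 14528 -> 7264
  Step 9: search space = 7264 -> 3632
  Step 10: search space = 3632 -> 1816
  Step 11: search space = 1816 -> 908
  Step 12: search space = 908 -> 454
  Step 13: search space = 454 -> 227
  Step 14: search space = 227 -> 113
  Step 15: search space = 113 -> 56
  Step 16: search space = 56 -> 28
  Step 17: search space = 28 -> 14
  Step 18: search space = 14 -> 7
  Step 19: search space = 7 -> 3
  Step 20: search space = 3 -> 1
  Step 21: search space = 1 (final check)
Maximum comparisons = floor(log2(1859698)) + 1 = 20 + 1 = 21


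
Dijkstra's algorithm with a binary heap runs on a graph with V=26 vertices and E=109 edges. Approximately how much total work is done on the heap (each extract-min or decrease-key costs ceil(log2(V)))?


Dijkstra with a binary heap: each vertex is extracted once, each edge may relax once.
Each heap operation costs O(log V).
V + E = 26 + 109 = 135
ceil(log2(26)) = 5 (since 2^4 = 16 < 26 <= 32 = 2^5)
Total heap work = (V+E) * ceil(log2(V)) = 135 * 5 = 675


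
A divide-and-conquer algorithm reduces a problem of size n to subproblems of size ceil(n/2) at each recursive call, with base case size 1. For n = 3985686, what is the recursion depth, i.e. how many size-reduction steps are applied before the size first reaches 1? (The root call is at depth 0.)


Each step divides the size by 2 (rounding up); after k steps the size is ceil(n/2^k), which equals 1 exactly when 2^k >= n.
So the depth is the smallest k with 2^k >= 3985686, i.e. ceil(log_2(3985686)).
2^21 = 2097152 < 3985686 <= 4194304 = 2^22
Recursion depth = 22


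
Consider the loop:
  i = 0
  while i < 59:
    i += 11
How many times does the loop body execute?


Starting at i = 0, each iteration adds 11.
Iterations until i >= 59:
  Iteration 1: i = 0 -> i = 11
  Iteration 2: i = 11 -> i = 22
  Iteration 3: i = 22 -> i = 33
  Iteration 4: i = 33 -> i = 44
  Iteration 5: i = 44 -> i = 55
  Iteration 6: i = 55 -> i = 66
Total iterations = ceil(59/11) = 6


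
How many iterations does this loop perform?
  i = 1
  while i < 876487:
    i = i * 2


The loop variable doubles each iteration:
i = 1 -> 2 -> 4 -> 8 -> 16 -> 32 -> 64 -> 128 -> 256 -> 512 -> 1024 -> 2048 -> 4096 -> 8192 -> 16384 -> 32768 -> 65536 -> 131072 -> 262144 -> 524288 -> 1048576 (stop, 1048576 >= 876487)
Number of doublings = ceil(log2(876487)) = 20


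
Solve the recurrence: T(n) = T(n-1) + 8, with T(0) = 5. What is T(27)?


Unrolling the recurrence:
T(27) = T(26) + 8
       = T(25) + 8 + 8
       = T(24) + 8*3
       ...
       = T(0) + 8*27
       = 5 + 216 = 221


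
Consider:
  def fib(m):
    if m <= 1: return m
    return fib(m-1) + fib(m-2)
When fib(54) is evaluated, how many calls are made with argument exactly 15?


Let N(m) = number of times fib(m) is called while evaluating fib(54).
N(54) = 1 (the initial call).
N(53) = 1 (only fib(54) calls it).
For 1 <= m <= 52: fib(m) is called by fib(m+1) and fib(m+2), so
  N(m) = N(m+1) + N(m+2).
fib(0) is called only by fib(2), so N(0) = N(2).
Walk down from m=54:
  N(54)=1, N(53)=1, N(52)=2, N(51)=3, N(50)=5, N(49)=8, N(48)=13, N(47)=21, N(46)=34, N(45)=55, N(44)=89, N(43)=144, N(42)=233, N(41)=377, N(40)=610, N(39)=987, N(38)=1597, N(37)=2584, N(36)=4181, N(35)=6765, N(34)=10946, N(33)=17711, N(32)=28657, N(31)=46368, N(30)=75025, N(29)=121393, N(28)=196418, N(27)=317811, N(26)=514229, N(25)=832040, N(24)=1346269, N(23)=2178309, N(22)=3524578, N(21)=5702887, N(20)=9227465, N(19)=14930352, N(18)=24157817, N(17)=39088169, N(16)=63245986, N(15)=102334155
N(15) = 102334155


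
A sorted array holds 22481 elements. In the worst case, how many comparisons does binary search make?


Halving sequence: 22481 -> 11240 -> 5620 -> 2810 -> 1405 -> 702 -> 351 -> 175 -> 87 -> 43 -> 21 -> 10 -> 5 -> 2 -> 1
Number of halvings = 14
Max comparisons = 14 + 1 = 15


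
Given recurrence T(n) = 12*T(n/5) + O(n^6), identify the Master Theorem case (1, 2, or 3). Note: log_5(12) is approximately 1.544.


Master Theorem parameters: a=12, b=5, c=6
log_b(a) = 1.544
Compare b^c with a: 5^6 = 15625 > 12, so c > log_b(a).
Comparing c=6 vs log_b(a)=1.544:
6 > 1.544 => Case 3
Result: T(n) = O(n^6)
Master Theorem case = 3


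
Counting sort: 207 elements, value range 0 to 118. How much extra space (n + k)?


n = 207 (output array)
k = 119 (count array for 119 distinct values)
Extra space = 207 + 119 = 326


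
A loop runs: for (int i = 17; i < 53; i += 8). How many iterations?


Loop starts at i = 17, increments by 8, stops when i >= 53.
Number of iterations = ceil((53 - 17) / 8)
= ceil(36 / 8)
= 5


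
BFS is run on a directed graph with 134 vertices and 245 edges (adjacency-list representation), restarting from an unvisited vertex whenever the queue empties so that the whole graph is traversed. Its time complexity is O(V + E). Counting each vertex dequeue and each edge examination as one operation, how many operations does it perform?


A full BFS traversal dequeues each vertex exactly once and examines each directed edge exactly once.
V = 134 (vertex processing cost)
E = 245 (edge examination cost)
Total operations proportional to V + E = 134 + 245 = 379


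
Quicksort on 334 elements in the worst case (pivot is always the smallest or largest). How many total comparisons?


In the worst case, each partition step picks the worst pivot:
  Partition 1: 333 comparisons (n-1 elements to compare)
  Partition 2: 332 comparisons
  Partition 3: 331 comparisons
  Partition 4: 330 comparisons
  Partition 5: 329 comparisons
  ...
  Last partition: 0 comparisons
Total = (n-1) + (n-2) + ... + 1 + 0 = n*(n-1)/2
= 334*333/2 = 55611


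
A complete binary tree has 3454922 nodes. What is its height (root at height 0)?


In a complete binary tree, level k holds nodes 2^k .. 2^(k+1)-1 (1-indexed).
Height = floor(log2(n)) = floor(log2(3454922)) = 21
Check: 2^21 = 2097152 <= 3454922 < 4194304 = 2^22


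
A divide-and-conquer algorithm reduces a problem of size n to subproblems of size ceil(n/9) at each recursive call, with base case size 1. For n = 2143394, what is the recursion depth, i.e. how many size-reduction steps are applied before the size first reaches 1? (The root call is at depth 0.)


Each step divides the size by 9 (rounding up); after k steps the size is ceil(n/9^k), which equals 1 exactly when 9^k >= n.
So the depth is the smallest k with 9^k >= 2143394, i.e. ceil(log_9(2143394)).
9^6 = 531441 < 2143394 <= 4782969 = 9^7
Recursion depth = 7


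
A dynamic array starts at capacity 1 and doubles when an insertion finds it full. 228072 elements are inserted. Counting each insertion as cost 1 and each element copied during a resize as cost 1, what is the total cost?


n = 228072
Insertion costs: 228072
Resizes copy 1, 2, 4, ... up to the largest power of 2 that is <= n-1 = 228071, i.e. 131072.
Copy costs = 1 + 2 + 4 + 8 + 16 + 32 + 64 + 128 + 256 + 512 + 1024 + 2048 + 4096 + 8192 + 16384 + 32768 + 65536 + 131072 = 262143
Total = 228072 + 262143 = 490215


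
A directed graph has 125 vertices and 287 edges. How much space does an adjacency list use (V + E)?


Adjacency list: one list head per vertex + one entry per edge
Vertex heads: 125
Edge entries: 287
Total = 125 + 287 = 412


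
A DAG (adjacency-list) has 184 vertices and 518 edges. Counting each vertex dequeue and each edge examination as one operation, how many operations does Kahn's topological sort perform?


V = 184 (vertex processing)
E = 518 (edge processing)
V + E = 184 + 518 = 702


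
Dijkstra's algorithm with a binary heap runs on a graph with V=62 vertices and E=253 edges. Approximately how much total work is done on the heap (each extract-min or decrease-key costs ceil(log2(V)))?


Dijkstra with a binary heap: each vertex is extracted once, each edge may relax once.
Each heap operation costs O(log V).
V + E = 62 + 253 = 315
ceil(log2(62)) = 6 (since 2^5 = 32 < 62 <= 64 = 2^6)
Total heap work = (V+E) * ceil(log2(V)) = 315 * 6 = 1890


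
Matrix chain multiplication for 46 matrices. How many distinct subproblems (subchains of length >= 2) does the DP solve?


Subproblems are indexed by (i, j) where i < j.
Number of such pairs = n*(n-1)/2
= 46 * 45 / 2
= 1035


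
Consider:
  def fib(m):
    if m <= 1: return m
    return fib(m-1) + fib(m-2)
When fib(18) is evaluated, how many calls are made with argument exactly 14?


Let N(m) = number of times fib(m) is called while evaluating fib(18).
N(18) = 1 (the initial call).
N(17) = 1 (only fib(18) calls it).
For 1 <= m <= 16: fib(m) is called by fib(m+1) and fib(m+2), so
  N(m) = N(m+1) + N(m+2).
fib(0) is called only by fib(2), so N(0) = N(2).
Walk down from m=18:
  N(18)=1, N(17)=1, N(16)=2, N(15)=3, N(14)=5
N(14) = 5


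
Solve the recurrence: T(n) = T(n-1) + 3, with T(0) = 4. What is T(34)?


Unrolling the recurrence:
T(34) = T(33) + 3
       = T(32) + 3 + 3
       = T(31) + 3*3
       ...
       = T(0) + 3*34
       = 4 + 102 = 106


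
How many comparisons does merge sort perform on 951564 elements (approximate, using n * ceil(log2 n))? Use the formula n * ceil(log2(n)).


Recursion depth: ceil(log2(951564)) = 20
Each recursion level merges n = 951564 elements
Total = 951564 * 20 = 19031280


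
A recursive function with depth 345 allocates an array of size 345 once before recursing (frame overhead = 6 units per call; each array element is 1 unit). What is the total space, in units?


Array allocation: 345 units (allocated once)
Stack frames: 345 deep * 6 per frame = 2070 units
Total = 345 + 2070 = 2415


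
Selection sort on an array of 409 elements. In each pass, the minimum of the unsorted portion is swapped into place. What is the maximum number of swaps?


Selection sort performs one swap per pass:
  Pass 1: find min in positions 0 to 408, swap with position 0
  Pass 2: find min in positions 1 to 408, swap with position 1
  Pass 3: find min in positions 2 to 408, swap with position 2
  Pass 4: find min in positions 3 to 408, swap with position 3
  Pass 5: find min in positions 4 to 408, swap with position 4
  ... (403 more passes)
Total passes (and swaps) = n - 1 = 409 - 1 = 408


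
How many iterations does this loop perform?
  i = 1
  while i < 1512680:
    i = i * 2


The loop variable doubles each iteration:
i = 1 -> 2 -> 4 -> 8 -> 16 -> 32 -> 64 -> 128 -> 256 -> 512 -> 1024 -> 2048 -> 4096 -> 8192 -> 16384 -> 32768 -> 65536 -> 131072 -> 262144 -> 524288 -> 1048576 -> 2097152 (stop, 2097152 >= 1512680)
Number of doublings = ceil(log2(1512680)) = 21


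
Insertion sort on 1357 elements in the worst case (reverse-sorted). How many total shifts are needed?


In the worst case (reverse-sorted), each element shifts past all previous:
  Element 1: 1 shifts
  Element 2: 2 shifts
  Element 3: 3 shifts
  Element 4: 4 shifts
  Element 5: 5 shifts
  ...
  Element 1356: 1356 shifts
Total = 1 + 2 + ... + 1356
= 1357*(1357-1)/2 = 920046


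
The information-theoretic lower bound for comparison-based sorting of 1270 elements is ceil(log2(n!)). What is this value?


A binary decision tree of height h has at most 2^h leaves and needs at least n! of them, so h >= ceil(log2(n!)).
1270! is far too large to multiply out, so use Stirling's series:
  ln(n!) ~ n ln n - n + (1/2) ln(2 pi n) + 1/(12n)  (error below 1/(360 n^3), negligible here)
  ln(1270) = 7.1467722
  n ln n = 1270 * 7.1467722 = 9076.4007
  (1/2) ln(2 pi * 1270) = (1/2) ln(7979.6453) = 4.4923
  1/(12*1270) = 0.0001
  ln(1270!) ~ 9076.4007 - 1270 + 4.4923 + 0.0001 = 7810.8931
Convert to base 2: log2(1270!) = 7810.8931 / ln 2 = 7810.8931 / 0.69314718 = 11268.7367
ceil(11268.7367) = 11269


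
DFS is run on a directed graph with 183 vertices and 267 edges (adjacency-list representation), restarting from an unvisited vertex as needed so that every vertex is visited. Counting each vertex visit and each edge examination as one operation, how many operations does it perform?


A full DFS traversal processes each vertex exactly once (push/pop on stack).
Each directed edge is examined once.
V = 183, E = 267
V + E = 450


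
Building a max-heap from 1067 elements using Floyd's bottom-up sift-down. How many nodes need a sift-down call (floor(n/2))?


In a heap of 1067 elements (0-indexed array):
  Last element index: 1066
  Parent of last element: floor((1066 - 1) / 2) = 532
  Internal nodes: indices 0 to 532
  Count = floor(1067/2) = 533


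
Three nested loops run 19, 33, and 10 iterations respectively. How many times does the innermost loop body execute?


Loop 1 (outermost): 19 iterations
Loop 2 (middle): 33 iterations per outer
Loop 3 (innermost): 10 iterations per middle
Total = 19 * 33 * 10 = 6270


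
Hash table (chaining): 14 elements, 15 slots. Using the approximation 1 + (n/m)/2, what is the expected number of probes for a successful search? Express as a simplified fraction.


Computing expected probes:
alpha = 14/15
= 1 + alpha/2
= 1 + 14/(2*15)
= (2*15 + 14) / (2*15)
= 44/30 = 22/15


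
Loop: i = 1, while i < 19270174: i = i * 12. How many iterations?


i multiplies by 12 each step:
i = 1 -> 12 -> 144 -> 1728 -> 20736 -> 248832 -> 2985984 -> 35831808 (stop)
Iterations = ceil(log_12(19270174)) = 7


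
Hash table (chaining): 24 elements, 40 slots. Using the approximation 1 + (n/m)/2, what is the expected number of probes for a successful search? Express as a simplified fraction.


Computing expected probes:
alpha = 24/40
= 1 + alpha/2
= 1 + 24/(2*40)
= (2*40 + 24) / (2*40)
= 104/80 = 13/10


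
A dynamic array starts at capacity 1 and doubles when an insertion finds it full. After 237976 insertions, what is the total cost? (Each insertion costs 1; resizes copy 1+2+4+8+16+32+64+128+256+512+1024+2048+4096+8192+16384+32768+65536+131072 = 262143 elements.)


Insertion cost: 237976 (one per element)
Resizes occur just before inserting elements 2, 3, 5, 9, ...
Elements copied at each resize: 1 + 2 + 4 + 8 + 16 + 32 + 64 + 128 + 256 + 512 + 1024 + 2048 + 4096 + 8192 + 16384 + 32768 + 65536 + 131072
Sum of copies = 262143 (geometric series: 2^k - 1)
Total = 237976 + 262143 = 500119


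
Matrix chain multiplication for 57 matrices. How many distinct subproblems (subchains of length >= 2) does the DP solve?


Subproblems are indexed by (i, j) where i < j.
Number of such pairs = n*(n-1)/2
= 57 * 56 / 2
= 1596


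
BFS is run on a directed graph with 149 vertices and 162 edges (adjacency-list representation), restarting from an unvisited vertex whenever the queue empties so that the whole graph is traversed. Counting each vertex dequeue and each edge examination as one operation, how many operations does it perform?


A full BFS traversal dequeues each vertex exactly once and examines each directed edge exactly once.
V = 149 (vertex processing cost)
E = 162 (edge examination cost)
Total operations proportional to V + E = 149 + 162 = 311


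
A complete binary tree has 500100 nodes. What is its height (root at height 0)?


In a complete binary tree, level k holds nodes 2^k .. 2^(k+1)-1 (1-indexed).
Height = floor(log2(n)) = floor(log2(500100)) = 18
Check: 2^18 = 262144 <= 500100 < 524288 = 2^19


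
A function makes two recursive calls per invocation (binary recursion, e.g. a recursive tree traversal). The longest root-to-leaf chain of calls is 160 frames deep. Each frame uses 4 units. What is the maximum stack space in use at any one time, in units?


Binary recursion: the two calls run one after the other, so only one root-to-leaf chain of frames is on the stack at a time.
Maximum depth (longest chain) = 160 frames
Each frame = 4 units
Max stack space = 160 * 4 = 640


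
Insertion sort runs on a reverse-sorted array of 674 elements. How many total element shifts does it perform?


Sum of shifts = 1 + 2 + 3 + ... + 673
= 674 * 673 / 2
= 453602 / 2
= 226801


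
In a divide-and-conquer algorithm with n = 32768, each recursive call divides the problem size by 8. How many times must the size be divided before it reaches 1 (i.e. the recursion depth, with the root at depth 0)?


Number of divisions = log_8(32768)
Sizes: 32768 -> 4096 -> 512 -> 64 -> 8 -> 1 (5 divisions)
Recursion depth = 5


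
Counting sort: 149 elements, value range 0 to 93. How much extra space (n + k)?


n = 149 (output array)
k = 94 (count array for 94 distinct values)
Extra space = 149 + 94 = 243


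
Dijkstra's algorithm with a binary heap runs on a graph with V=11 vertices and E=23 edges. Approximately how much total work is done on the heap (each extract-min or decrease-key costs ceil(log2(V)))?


Dijkstra with a binary heap: each vertex is extracted once, each edge may relax once.
Each heap operation costs O(log V).
V + E = 11 + 23 = 34
ceil(log2(11)) = 4 (since 2^3 = 8 < 11 <= 16 = 2^4)
Total heap work = (V+E) * ceil(log2(V)) = 34 * 4 = 136


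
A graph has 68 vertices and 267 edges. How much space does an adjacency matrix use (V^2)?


Adjacency matrix: V x V grid of entries
Space = V^2 = 68^2 = 68 * 68 = 4624


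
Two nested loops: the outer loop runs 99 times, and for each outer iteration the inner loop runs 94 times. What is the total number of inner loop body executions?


Outer loop: 99 iterations
Inner loop: 94 iterations per outer iteration
Total = 99 * 94 = 9306


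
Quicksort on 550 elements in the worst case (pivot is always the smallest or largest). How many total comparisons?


In the worst case, each partition step picks the worst pivot:
  Partition 1: 549 comparisons (n-1 elements to compare)
  Partition 2: 548 comparisons
  Partition 3: 547 comparisons
  Partition 4: 546 comparisons
  Partition 5: 545 comparisons
  ...
  Last partition: 0 comparisons
Total = (n-1) + (n-2) + ... + 1 + 0 = n*(n-1)/2
= 550*549/2 = 150975


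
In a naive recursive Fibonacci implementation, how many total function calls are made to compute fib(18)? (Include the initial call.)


Let C(m) = total calls to evaluate fib(m). Then C(0)=C(1)=1, and
C(m) = 1 + C(m-1) + C(m-2) for m >= 2.
Build the table (each entry = 1 + previous two):
  C(0) = 1
  C(1) = 1
  C(2) = 1 + 1 + 1 = 3
  C(3) = 1 + 3 + 1 = 5
  C(4) = 1 + 5 + 3 = 9
  C(5) = 1 + 9 + 5 = 15
  C(6) = 1 + 15 + 9 = 25
  C(7) = 1 + 25 + 15 = 41
  C(8) = 1 + 41 + 25 = 67
  C(9) = 1 + 67 + 41 = 109
  C(10) = 1 + 109 + 67 = 177
  C(11) = 1 + 177 + 109 = 287
  C(12) = 1 + 287 + 177 = 465
  C(13) = 1 + 465 + 287 = 753
  C(14) = 1 + 753 + 465 = 1219
  C(15) = 1 + 1219 + 753 = 1973
  C(16) = 1 + 1973 + 1219 = 3193
  C(17) = 1 + 3193 + 1973 = 5167
  C(18) = 1 + 5167 + 3193 = 8361
Total calls for fib(18) = 8361


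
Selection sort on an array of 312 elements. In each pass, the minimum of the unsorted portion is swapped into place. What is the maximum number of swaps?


Selection sort performs one swap per pass:
  Pass 1: find min in positions 0 to 311, swap with position 0
  Pass 2: find min in positions 1 to 311, swap with position 1
  Pass 3: find min in positions 2 to 311, swap with position 2
  Pass 4: find min in positions 3 to 311, swap with position 3
  Pass 5: find min in positions 4 to 311, swap with position 4
  ... (306 more passes)
Total passes (and swaps) = n - 1 = 312 - 1 = 311


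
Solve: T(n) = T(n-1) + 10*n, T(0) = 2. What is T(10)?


Expanding the recurrence:
T(10) = T(9) + 10*10
       = T(8) + 10*9 + 10*10
       ...
       = T(0) + 10*(1 + 2 + ... + 10)
       = 2 + 10 * 10*11/2
       = 2 + 10 * 55
       = 2 + 550 = 552


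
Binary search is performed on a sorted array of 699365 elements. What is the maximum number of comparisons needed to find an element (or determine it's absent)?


Binary search halves the search space each comparison:
  Step 1: search space = 699365 -> 349682
  Step 2: search space = 349682 -> 174841
  Step 3: search space = 174841 -> 87420
  Step 4: search space = 87420 -> 43710
  Step 5: search space = 43710 -> 21855
  Step 6: search space = 21855 -> 10927
  Step 7: search space = 10927 -> 5463
  Step 8: search space = 5463 -> 2731
  Step 9: search space = 2731 -> 1365
  Step 10: search space = 1365 -> 682
  Step 11: search space = 682 -> 341
  Step 12: search space = 341 -> 170
  Step 13: search space = 170 -> 85
  Step 14: search space = 85 -> 42
  Step 15: search space = 42 -> 21
  Step 16: search space = 21 -> 10
  Step 17: search space = 10 -> 5
  Step 18: search space = 5 -> 2
  Step 19: search space = 2 -> 1
  Step 20: search space = 1 (final check)
Maximum comparisons = floor(log2(699365)) + 1 = 19 + 1 = 20


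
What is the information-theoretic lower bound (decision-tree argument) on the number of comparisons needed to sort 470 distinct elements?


A binary decision tree of height h has at most 2^h leaves and needs at least n! of them, so h >= ceil(log2(n!)).
470! is far too large to multiply out, so use Stirling's series:
  ln(n!) ~ n ln n - n + (1/2) ln(2 pi n) + 1/(12n)  (error below 1/(360 n^3), negligible here)
  ln(470) = 6.1527327
  n ln n = 470 * 6.1527327 = 2891.7844
  (1/2) ln(2 pi * 470) = (1/2) ln(2953.0971) = 3.9953
  1/(12*470) = 0.0002
  ln(470!) ~ 2891.7844 - 470 + 3.9953 + 0.0002 = 2425.7799
Convert to base 2: log2(470!) = 2425.7799 / ln 2 = 2425.7799 / 0.69314718 = 3499.6606
ceil(3499.6606) = 3500


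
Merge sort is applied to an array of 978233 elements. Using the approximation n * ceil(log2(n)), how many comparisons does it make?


Merge sort divides the array into halves recursively.
Number of levels = ceil(log2(978233)) = 20
At each level, approximately n = 978233 comparisons are needed for merging.
Total comparisons ~ n * ceil(log2(n)) = 978233 * 20 = 19564660


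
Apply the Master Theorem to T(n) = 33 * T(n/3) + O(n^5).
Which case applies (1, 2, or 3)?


The Master Theorem: T(n) = a*T(n/b) + O(n^c)
  a = 33, b = 3, c = 5
log_b(a) = log_3(33) ~ 3.183
Compare b^c with a: 3^5 = 243 > 33, so c > log_b(a).
Since c > log_b(a), Case 3 applies.
T(n) = O(n^5)
Master Theorem case = 3


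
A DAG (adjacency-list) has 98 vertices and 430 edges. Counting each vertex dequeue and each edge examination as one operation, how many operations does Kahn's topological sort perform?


V = 98 (vertex processing)
E = 430 (edge processing)
V + E = 98 + 430 = 528


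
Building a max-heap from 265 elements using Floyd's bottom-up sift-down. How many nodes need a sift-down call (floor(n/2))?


In a heap of 265 elements (0-indexed array):
  Last element index: 264
  Parent of last element: floor((264 - 1) / 2) = 131
  Internal nodes: indices 0 to 131
  Count = floor(265/2) = 132


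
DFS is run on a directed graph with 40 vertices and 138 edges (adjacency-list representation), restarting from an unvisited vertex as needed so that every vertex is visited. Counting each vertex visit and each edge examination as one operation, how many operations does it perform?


A full DFS traversal processes each vertex exactly once (push/pop on stack).
Each directed edge is examined once.
V = 40, E = 138
V + E = 178


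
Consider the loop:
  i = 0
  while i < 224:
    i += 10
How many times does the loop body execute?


Starting at i = 0, each iteration adds 10.
Iterations until i >= 224:
  Iteration 1: i = 0 -> i = 10
  Iteration 2: i = 10 -> i = 20
  Iteration 3: i = 20 -> i = 30
  Iteration 4: i = 30 -> i = 40
  Iteration 5: i = 40 -> i = 50
  Iteration 6: i = 50 -> i = 60
  Iteration 7: i = 60 -> i = 70
  Iteration 8: i = 70 -> i = 80
  ... continuing ...
Total iterations = ceil(224/10) = 23


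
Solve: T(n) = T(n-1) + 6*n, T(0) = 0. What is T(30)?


Expanding the recurrence:
T(30) = T(29) + 6*30
       = T(28) + 6*29 + 6*30
       ...
       = T(0) + 6*(1 + 2 + ... + 30)
       = 0 + 6 * 30*31/2
       = 0 + 6 * 465
       = 0 + 2790 = 2790


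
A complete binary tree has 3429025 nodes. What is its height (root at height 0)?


In a complete binary tree, level k holds nodes 2^k .. 2^(k+1)-1 (1-indexed).
Height = floor(log2(n)) = floor(log2(3429025)) = 21
Check: 2^21 = 2097152 <= 3429025 < 4194304 = 2^22


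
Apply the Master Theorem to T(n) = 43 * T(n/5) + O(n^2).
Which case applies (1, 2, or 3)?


The Master Theorem: T(n) = a*T(n/b) + O(n^c)
  a = 43, b = 5, c = 2
log_b(a) = log_5(43) ~ 2.337
Compare b^c with a: 5^2 = 25 < 43, so c < log_b(a).
Since c < log_b(a), Case 1 applies.
T(n) = O(n^(log_5 43)) ~ O(n^2.337)
Master Theorem case = 1


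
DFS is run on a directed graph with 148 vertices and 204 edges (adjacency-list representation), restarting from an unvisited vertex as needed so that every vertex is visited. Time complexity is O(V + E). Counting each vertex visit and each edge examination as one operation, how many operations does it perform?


A full DFS traversal processes each vertex exactly once (push/pop on stack).
Each directed edge is examined once.
V = 148, E = 204
V + E = 352


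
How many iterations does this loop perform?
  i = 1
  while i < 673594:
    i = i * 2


The loop variable doubles each iteration:
i = 1 -> 2 -> 4 -> 8 -> 16 -> 32 -> 64 -> 128 -> 256 -> 512 -> 1024 -> 2048 -> 4096 -> 8192 -> 16384 -> 32768 -> 65536 -> 131072 -> 262144 -> 524288 -> 1048576 (stop, 1048576 >= 673594)
Number of doublings = ceil(log2(673594)) = 20


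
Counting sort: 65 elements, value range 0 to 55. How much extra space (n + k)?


n = 65 (output array)
k = 56 (count array for 56 distinct values)
Extra space = 65 + 56 = 121


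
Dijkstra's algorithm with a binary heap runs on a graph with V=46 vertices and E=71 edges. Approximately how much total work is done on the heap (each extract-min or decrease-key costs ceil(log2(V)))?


Dijkstra with a binary heap: each vertex is extracted once, each edge may relax once.
Each heap operation costs O(log V).
V + E = 46 + 71 = 117
ceil(log2(46)) = 6 (since 2^5 = 32 < 46 <= 64 = 2^6)
Total heap work = (V+E) * ceil(log2(V)) = 117 * 6 = 702


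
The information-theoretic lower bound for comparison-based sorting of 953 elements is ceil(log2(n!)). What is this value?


A binary decision tree of height h has at most 2^h leaves and needs at least n! of them, so h >= ceil(log2(n!)).
953! is far too large to multiply out, so use Stirling's series:
  ln(n!) ~ n ln n - n + (1/2) ln(2 pi n) + 1/(12n)  (error below 1/(360 n^3), negligible here)
  ln(953) = 6.8596149
  n ln n = 953 * 6.8596149 = 6537.2130
  (1/2) ln(2 pi * 953) = (1/2) ln(5987.8756) = 4.3487
  1/(12*953) = 0.0001
  ln(953!) ~ 6537.2130 - 953 + 4.3487 + 0.0001 = 5588.5618
Convert to base 2: log2(953!) = 5588.5618 / ln 2 = 5588.5618 / 0.69314718 = 8062.5904
ceil(8062.5904) = 8063


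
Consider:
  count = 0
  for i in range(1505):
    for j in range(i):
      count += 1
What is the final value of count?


For each i, the inner loop runs i times:
  i=0: inner runs 0 times
  i=1: inner runs 1 time
  i=2: inner runs 2 times
  i=3: inner runs 3 times
  i=4: inner runs 4 times
  i=5: inner runs 5 times
  i=6: inner runs 6 times
  i=7: inner runs 7 times
  ...
Total = 0 + 1 + 2 + ... + 1504 = 1505*(1505-1)/2 = 1131760


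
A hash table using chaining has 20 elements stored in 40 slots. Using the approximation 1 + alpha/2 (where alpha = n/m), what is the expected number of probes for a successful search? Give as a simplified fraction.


Load factor alpha = n/m = 20/40
Expected probes = 1 + alpha/2 = 1 + 20/(2*40)
= 1 + 20/80
= 80/80 + 20/80
= 100/80
Simplify: 5/4


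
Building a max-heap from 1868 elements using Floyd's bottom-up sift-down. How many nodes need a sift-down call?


In a heap of 1868 elements (0-indexed array):
  Last element index: 1867
  Parent of last element: floor((1867 - 1) / 2) = 933
  Internal nodes: indices 0 to 933
  Count = floor(1868/2) = 934


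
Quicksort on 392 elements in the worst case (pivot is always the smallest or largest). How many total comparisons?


In the worst case, each partition step picks the worst pivot:
  Partition 1: 391 comparisons (n-1 elements to compare)
  Partition 2: 390 comparisons
  Partition 3: 389 comparisons
  Partition 4: 388 comparisons
  Partition 5: 387 comparisons
  ...
  Last partition: 0 comparisons
Total = (n-1) + (n-2) + ... + 1 + 0 = n*(n-1)/2
= 392*391/2 = 76636


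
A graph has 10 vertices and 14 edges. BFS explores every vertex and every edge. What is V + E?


A full BFS traversal dequeues each vertex once and examines each edge once.
Vertex visits: 10
Edge visits: 14
V + E = 10 + 14 = 24


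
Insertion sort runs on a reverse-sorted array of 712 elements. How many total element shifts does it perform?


Sum of shifts = 1 + 2 + 3 + ... + 711
= 712 * 711 / 2
= 506232 / 2
= 253116


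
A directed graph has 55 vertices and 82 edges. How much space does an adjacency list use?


Adjacency list: one list head per vertex + one entry per edge
Vertex heads: 55
Edge entries: 82
Total = 55 + 82 = 137


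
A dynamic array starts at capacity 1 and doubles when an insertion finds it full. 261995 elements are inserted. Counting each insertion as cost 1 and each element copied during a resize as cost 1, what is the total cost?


n = 261995
Insertion costs: 261995
Resizes copy 1, 2, 4, ... up to the largest power of 2 that is <= n-1 = 261994, i.e. 131072.
Copy costs = 1 + 2 + 4 + 8 + 16 + 32 + 64 + 128 + 256 + 512 + 1024 + 2048 + 4096 + 8192 + 16384 + 32768 + 65536 + 131072 = 262143
Total = 261995 + 262143 = 524138


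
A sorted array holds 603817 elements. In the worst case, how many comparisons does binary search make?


Halving sequence: 603817 -> 301908 -> 150954 -> 75477 -> 37738 -> 18869 -> 9434 -> 4717 -> 2358 -> 1179 -> 589 -> 294 -> 147 -> 73 -> 36 -> 18 -> 9 -> 4 -> 2 -> 1
Number of halvings = 19
Max comparisons = 19 + 1 = 20


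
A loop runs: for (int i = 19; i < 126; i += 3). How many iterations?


Loop starts at i = 19, increments by 3, stops when i >= 126.
Number of iterations = ceil((126 - 19) / 3)
= ceil(107 / 3)
= 36


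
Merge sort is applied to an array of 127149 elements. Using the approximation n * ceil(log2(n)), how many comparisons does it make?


Merge sort divides the array into halves recursively.
Number of levels = ceil(log2(127149)) = 17
At each level, approximately n = 127149 comparisons are needed for merging.
Total comparisons ~ n * ceil(log2(n)) = 127149 * 17 = 2161533


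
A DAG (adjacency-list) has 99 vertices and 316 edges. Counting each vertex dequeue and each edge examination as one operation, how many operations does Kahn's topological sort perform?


V = 99 (vertex processing)
E = 316 (edge processing)
V + E = 99 + 316 = 415


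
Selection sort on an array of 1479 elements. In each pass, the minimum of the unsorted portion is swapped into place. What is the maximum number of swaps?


Selection sort performs one swap per pass:
  Pass 1: find min in positions 0 to 1478, swap with position 0
  Pass 2: find min in positions 1 to 1478, swap with position 1
  Pass 3: find min in positions 2 to 1478, swap with position 2
  Pass 4: find min in positions 3 to 1478, swap with position 3
  Pass 5: find min in positions 4 to 1478, swap with position 4
  ... (1473 more passes)
Total passes (and swaps) = n - 1 = 1479 - 1 = 1478


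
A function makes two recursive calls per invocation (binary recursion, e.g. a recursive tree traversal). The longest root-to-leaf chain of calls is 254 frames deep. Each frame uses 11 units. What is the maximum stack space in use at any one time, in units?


Binary recursion: the two calls run one after the other, so only one root-to-leaf chain of frames is on the stack at a time.
Maximum depth (longest chain) = 254 frames
Each frame = 11 units
Max stack space = 254 * 11 = 2794


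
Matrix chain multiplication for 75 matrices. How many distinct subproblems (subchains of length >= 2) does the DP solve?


Subproblems are indexed by (i, j) where i < j.
Number of such pairs = n*(n-1)/2
= 75 * 74 / 2
= 2775


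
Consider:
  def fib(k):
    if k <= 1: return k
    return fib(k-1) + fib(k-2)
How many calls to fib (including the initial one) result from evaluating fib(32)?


Let C(m) = total calls to evaluate fib(m). Then C(0)=C(1)=1, and
C(m) = 1 + C(m-1) + C(m-2) for m >= 2.
Build the table (each entry = 1 + previous two):
  C(0) = 1
  C(1) = 1
  C(2) = 1 + 1 + 1 = 3
  C(3) = 1 + 3 + 1 = 5
  C(4) = 1 + 5 + 3 = 9
  C(5) = 1 + 9 + 5 = 15
  C(6) = 1 + 15 + 9 = 25
  C(7) = 1 + 25 + 15 = 41
  C(8) = 1 + 41 + 25 = 67
  C(9) = 1 + 67 + 41 = 109
  C(10) = 1 + 109 + 67 = 177
  C(11) = 1 + 177 + 109 = 287
  C(12) = 1 + 287 + 177 = 465
  C(13) = 1 + 465 + 287 = 753
  C(14) = 1 + 753 + 465 = 1219
  C(15) = 1 + 1219 + 753 = 1973
  C(16) = 1 + 1973 + 1219 = 3193
  C(17) = 1 + 3193 + 1973 = 5167
  C(18) = 1 + 5167 + 3193 = 8361
  C(19) = 1 + 8361 + 5167 = 13529
  C(20) = 1 + 13529 + 8361 = 21891
  C(21) = 1 + 21891 + 13529 = 35421
  C(22) = 1 + 35421 + 21891 = 57313
  C(23) = 1 + 57313 + 35421 = 92735
  C(24) = 1 + 92735 + 57313 = 150049
  C(25) = 1 + 150049 + 92735 = 242785
  C(26) = 1 + 242785 + 150049 = 392835
  C(27) = 1 + 392835 + 242785 = 635621
  C(28) = 1 + 635621 + 392835 = 1028457
  C(29) = 1 + 1028457 + 635621 = 1664079
  C(30) = 1 + 1664079 + 1028457 = 2692537
  C(31) = 1 + 2692537 + 1664079 = 4356617
  C(32) = 1 + 4356617 + 2692537 = 7049155
Total calls for fib(32) = 7049155


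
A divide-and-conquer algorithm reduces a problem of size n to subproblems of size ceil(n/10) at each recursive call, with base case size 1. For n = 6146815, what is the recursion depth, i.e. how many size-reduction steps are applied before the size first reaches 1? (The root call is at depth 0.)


Each step divides the size by 10 (rounding up); after k steps the size is ceil(n/10^k), which equals 1 exactly when 10^k >= n.
So the depth is the smallest k with 10^k >= 6146815, i.e. ceil(log_10(6146815)).
10^6 = 1000000 < 6146815 <= 10000000 = 10^7
Recursion depth = 7


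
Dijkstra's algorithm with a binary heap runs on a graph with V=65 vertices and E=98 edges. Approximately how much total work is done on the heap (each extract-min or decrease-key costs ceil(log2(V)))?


Dijkstra with a binary heap: each vertex is extracted once, each edge may relax once.
Each heap operation costs O(log V).
V + E = 65 + 98 = 163
ceil(log2(65)) = 7 (since 2^6 = 64 < 65 <= 128 = 2^7)
Total heap work = (V+E) * ceil(log2(V)) = 163 * 7 = 1141


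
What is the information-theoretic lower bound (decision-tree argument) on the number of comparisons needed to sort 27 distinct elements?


A binary decision tree of height h has at most 2^h leaves and needs at least n! of them, so h >= ceil(log2(n!)).
Compute 27! as a running product:
  x2 = 2, x3 = 6, x4 = 24, x5 = 120
  x6 = 720, x7 = 5040, x8 = 40320, x9 = 362880
  x10 = 3628800, x11 = 39916800, x12 = 479001600, x13 = 6227020800
  x14 = 87178291200, x15 = 1307674368000, x16 = 20922789888000, x17 = 355687428096000
  x18 = 6402373705728000, x19 = 121645100408832000, x20 = 2432902008176640000, x21 = 51090942171709440000
  x22 = 1124000727777607680000, x23 = 25852016738884976640000, x24 = 620448401733239439360000, x25 = 15511210043330985984000000
  x26 = 403291461126605635584000000, x27 = 10888869450418352160768000000
27! = 10888869450418352160768000000
Bracket between powers of 2:
  2^93 = 9903520314283042199192993792 < 10888869450418352160768000000 <= 19807040628566084398385987584 = 2^94
So ceil(log2(27!)) = 94


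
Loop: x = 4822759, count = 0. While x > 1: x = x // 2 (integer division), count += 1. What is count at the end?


The variable x halves each step:
x = 4822759 -> 2411379 -> 1205689 -> 602844 -> 301422 -> 150711 -> 75355 -> 37677 -> 18838 -> 9419 -> 4709 -> 2354 -> 1177 -> 588 -> 294 -> 147 -> 73 -> 36 -> 18 -> 9 -> 4 -> 2 -> 1
Number of halvings = floor(log2(4822759)) = 22


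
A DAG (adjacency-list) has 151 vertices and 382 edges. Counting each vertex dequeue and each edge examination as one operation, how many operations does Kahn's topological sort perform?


V = 151 (vertex processing)
E = 382 (edge processing)
V + E = 151 + 382 = 533


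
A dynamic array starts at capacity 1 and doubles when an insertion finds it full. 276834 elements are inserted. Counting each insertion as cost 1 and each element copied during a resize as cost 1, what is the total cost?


n = 276834
Insertion costs: 276834
Resizes copy 1, 2, 4, ... up to the largest power of 2 that is <= n-1 = 276833, i.e. 262144.
Copy costs = 1 + 2 + 4 + 8 + 16 + 32 + 64 + 128 + 256 + 512 + 1024 + 2048 + 4096 + 8192 + 16384 + 32768 + 65536 + 131072 + 262144 = 524287
Total = 276834 + 524287 = 801121


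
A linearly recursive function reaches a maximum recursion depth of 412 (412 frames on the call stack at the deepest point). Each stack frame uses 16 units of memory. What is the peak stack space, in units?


Maximum recursion depth = 412 frames
Memory per frame = 16 units
Total stack space = depth * frame_size
= 412 * 16 = 6592


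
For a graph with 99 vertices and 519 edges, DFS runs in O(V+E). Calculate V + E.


A full DFS traversal visits each vertex once and examines each edge once.
V = 99
E = 519
Sum = 99 + 519 = 618


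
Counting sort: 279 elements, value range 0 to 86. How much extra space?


n = 279 (output array)
k = 87 (count array for 87 distinct values)
Extra space = 279 + 87 = 366


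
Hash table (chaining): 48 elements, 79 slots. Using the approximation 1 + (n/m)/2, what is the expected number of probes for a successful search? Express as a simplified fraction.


Computing expected probes:
alpha = 48/79
= 1 + alpha/2
= 1 + 48/(2*79)
= (2*79 + 48) / (2*79)
= 206/158 = 103/79
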